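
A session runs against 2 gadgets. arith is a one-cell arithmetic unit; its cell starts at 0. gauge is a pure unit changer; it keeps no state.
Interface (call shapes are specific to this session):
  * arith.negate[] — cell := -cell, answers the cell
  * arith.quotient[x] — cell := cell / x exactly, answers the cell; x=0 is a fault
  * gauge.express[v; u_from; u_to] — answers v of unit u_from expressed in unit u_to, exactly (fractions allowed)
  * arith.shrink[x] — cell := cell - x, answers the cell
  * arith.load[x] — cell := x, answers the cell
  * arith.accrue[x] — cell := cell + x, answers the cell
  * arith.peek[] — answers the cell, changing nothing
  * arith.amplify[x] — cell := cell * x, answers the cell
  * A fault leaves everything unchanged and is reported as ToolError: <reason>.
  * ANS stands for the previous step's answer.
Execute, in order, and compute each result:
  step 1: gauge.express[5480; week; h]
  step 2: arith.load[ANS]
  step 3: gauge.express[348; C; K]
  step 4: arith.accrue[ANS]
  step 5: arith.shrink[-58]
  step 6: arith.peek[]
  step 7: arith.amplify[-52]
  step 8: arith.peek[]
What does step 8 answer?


Answer: -239542979/5

Derivation:
;; gauge.express(v=5480, u_from=week, u_to=h) => 920640
;; arith.load(x=ANS) => 920640
;; gauge.express(v=348, u_from=C, u_to=K) => 12423/20
;; arith.accrue(x=ANS) => 18425223/20
;; arith.shrink(x=-58) => 18426383/20
;; arith.peek() => 18426383/20
;; arith.amplify(x=-52) => -239542979/5
;; arith.peek() => -239542979/5


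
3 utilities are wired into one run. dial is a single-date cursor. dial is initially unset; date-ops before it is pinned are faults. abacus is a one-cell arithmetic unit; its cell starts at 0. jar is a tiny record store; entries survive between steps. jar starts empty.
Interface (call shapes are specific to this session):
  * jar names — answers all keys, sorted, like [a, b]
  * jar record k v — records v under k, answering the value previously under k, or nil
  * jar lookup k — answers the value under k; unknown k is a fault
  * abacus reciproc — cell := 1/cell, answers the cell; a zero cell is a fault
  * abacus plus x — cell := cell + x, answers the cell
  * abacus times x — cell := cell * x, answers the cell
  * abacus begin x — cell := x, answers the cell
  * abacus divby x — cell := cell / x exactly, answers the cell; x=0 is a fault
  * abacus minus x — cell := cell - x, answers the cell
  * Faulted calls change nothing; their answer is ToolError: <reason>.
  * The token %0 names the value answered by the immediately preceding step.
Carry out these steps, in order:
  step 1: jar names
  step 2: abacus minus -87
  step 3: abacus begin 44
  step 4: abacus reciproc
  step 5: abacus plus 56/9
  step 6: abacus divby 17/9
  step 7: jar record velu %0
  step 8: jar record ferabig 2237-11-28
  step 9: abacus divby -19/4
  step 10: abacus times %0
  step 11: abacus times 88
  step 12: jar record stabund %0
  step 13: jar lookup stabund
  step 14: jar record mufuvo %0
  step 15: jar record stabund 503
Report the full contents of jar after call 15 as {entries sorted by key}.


Act: jar names[]
Obs: []
Act: abacus minus[x: -87]
Obs: 87
Act: abacus begin[x: 44]
Obs: 44
Act: abacus reciproc[]
Obs: 1/44
Act: abacus plus[x: 56/9]
Obs: 2473/396
Act: abacus divby[x: 17/9]
Obs: 2473/748
Act: jar record[k: velu; v: %0]
Obs: nil
Act: jar record[k: ferabig; v: 2237-11-28]
Obs: nil
Act: abacus divby[x: -19/4]
Obs: -2473/3553
Act: abacus times[x: %0]
Obs: 6115729/12623809
Act: abacus times[x: 88]
Obs: 48925832/1147619
Act: jar record[k: stabund; v: %0]
Obs: nil
Act: jar lookup[k: stabund]
Obs: 48925832/1147619
Act: jar record[k: mufuvo; v: %0]
Obs: nil
Act: jar record[k: stabund; v: 503]
Obs: 48925832/1147619

Answer: {ferabig=2237-11-28, mufuvo=48925832/1147619, stabund=503, velu=2473/748}


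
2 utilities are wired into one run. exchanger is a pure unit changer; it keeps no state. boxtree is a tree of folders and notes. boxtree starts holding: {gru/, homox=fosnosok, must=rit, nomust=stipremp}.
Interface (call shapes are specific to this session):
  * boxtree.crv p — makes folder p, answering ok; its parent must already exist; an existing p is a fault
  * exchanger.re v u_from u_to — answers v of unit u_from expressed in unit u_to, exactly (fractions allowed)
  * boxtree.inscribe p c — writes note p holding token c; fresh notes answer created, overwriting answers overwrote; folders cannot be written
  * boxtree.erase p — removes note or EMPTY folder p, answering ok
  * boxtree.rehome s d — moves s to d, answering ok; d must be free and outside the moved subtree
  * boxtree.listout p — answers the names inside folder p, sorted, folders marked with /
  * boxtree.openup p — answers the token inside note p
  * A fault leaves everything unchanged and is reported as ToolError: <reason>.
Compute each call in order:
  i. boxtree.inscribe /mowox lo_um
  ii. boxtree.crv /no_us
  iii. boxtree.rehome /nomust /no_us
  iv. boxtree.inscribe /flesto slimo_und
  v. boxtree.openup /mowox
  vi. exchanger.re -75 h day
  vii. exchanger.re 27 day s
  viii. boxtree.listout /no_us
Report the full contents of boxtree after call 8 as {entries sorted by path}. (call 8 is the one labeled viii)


Answer: {flesto=slimo_und, gru/, homox=fosnosok, mowox=lo_um, must=rit, no_us/, nomust=stipremp}

Derivation:
Step: boxtree.inscribe[p=/mowox; c=lo_um]
Result: created
Step: boxtree.crv[p=/no_us]
Result: ok
Step: boxtree.rehome[s=/nomust; d=/no_us]
Result: ToolError: exists
Step: boxtree.inscribe[p=/flesto; c=slimo_und]
Result: created
Step: boxtree.openup[p=/mowox]
Result: lo_um
Step: exchanger.re[v=-75; u_from=h; u_to=day]
Result: -25/8
Step: exchanger.re[v=27; u_from=day; u_to=s]
Result: 2332800
Step: boxtree.listout[p=/no_us]
Result: []


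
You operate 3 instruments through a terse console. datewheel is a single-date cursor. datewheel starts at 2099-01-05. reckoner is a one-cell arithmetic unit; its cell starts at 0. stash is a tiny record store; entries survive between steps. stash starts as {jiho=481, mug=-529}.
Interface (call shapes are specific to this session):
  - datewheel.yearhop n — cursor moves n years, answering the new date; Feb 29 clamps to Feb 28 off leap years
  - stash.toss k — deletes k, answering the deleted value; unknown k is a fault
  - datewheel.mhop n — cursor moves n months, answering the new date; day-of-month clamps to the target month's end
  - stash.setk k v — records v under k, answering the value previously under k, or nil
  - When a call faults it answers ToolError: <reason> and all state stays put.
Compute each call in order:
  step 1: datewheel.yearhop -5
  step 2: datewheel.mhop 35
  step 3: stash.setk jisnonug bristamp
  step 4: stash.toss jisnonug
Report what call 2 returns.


I run datewheel.yearhop using n=-5: 2094-01-05.
I invoke datewheel.mhop using n=35, and get 2096-12-05.
I run stash.setk using k=jisnonug, v=bristamp, giving nil.
Calling stash.toss using k=jisnonug, and get bristamp.

Answer: 2096-12-05


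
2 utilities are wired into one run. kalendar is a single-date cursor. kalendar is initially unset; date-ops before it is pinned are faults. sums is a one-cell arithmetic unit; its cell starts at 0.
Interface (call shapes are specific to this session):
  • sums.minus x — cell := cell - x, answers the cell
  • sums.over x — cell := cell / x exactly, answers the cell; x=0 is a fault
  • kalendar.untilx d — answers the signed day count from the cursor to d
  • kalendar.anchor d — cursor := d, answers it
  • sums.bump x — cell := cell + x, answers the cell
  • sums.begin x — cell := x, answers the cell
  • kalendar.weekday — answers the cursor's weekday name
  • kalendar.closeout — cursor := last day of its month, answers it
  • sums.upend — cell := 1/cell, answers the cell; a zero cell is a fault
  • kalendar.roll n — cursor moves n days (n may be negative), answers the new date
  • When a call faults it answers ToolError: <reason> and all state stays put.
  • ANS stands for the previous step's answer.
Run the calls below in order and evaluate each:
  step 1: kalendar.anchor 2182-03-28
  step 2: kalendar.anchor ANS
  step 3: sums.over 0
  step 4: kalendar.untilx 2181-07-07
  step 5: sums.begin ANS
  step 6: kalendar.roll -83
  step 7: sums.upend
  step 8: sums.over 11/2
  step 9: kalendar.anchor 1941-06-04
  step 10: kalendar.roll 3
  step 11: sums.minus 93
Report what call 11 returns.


Do: kalendar.anchor[d→2182-03-28]
See: 2182-03-28
Do: kalendar.anchor[d→ANS]
See: 2182-03-28
Do: sums.over[x→0]
See: ToolError: division by zero
Do: kalendar.untilx[d→2181-07-07]
See: -264
Do: sums.begin[x→ANS]
See: -264
Do: kalendar.roll[n→-83]
See: 2182-01-04
Do: sums.upend[]
See: -1/264
Do: sums.over[x→11/2]
See: -1/1452
Do: kalendar.anchor[d→1941-06-04]
See: 1941-06-04
Do: kalendar.roll[n→3]
See: 1941-06-07
Do: sums.minus[x→93]
See: -135037/1452

Answer: -135037/1452


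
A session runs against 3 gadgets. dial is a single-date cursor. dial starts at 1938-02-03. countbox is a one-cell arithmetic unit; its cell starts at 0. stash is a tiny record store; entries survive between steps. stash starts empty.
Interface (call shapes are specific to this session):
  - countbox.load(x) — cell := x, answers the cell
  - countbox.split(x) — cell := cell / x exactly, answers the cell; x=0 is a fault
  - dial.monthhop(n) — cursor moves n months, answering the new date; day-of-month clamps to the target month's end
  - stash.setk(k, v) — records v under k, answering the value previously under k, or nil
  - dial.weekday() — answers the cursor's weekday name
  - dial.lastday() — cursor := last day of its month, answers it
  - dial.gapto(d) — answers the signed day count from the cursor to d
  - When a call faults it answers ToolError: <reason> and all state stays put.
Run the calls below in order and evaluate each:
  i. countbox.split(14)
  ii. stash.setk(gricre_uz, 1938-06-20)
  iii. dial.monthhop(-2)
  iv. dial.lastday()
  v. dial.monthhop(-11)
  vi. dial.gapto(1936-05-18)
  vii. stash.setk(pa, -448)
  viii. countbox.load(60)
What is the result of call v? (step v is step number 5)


Do: split[x: 14]
See: 0
Do: setk[k: gricre_uz; v: 1938-06-20]
See: nil
Do: monthhop[n: -2]
See: 1937-12-03
Do: lastday[]
See: 1937-12-31
Do: monthhop[n: -11]
See: 1937-01-31
Do: gapto[d: 1936-05-18]
See: -258
Do: setk[k: pa; v: -448]
See: nil
Do: load[x: 60]
See: 60

Answer: 1937-01-31


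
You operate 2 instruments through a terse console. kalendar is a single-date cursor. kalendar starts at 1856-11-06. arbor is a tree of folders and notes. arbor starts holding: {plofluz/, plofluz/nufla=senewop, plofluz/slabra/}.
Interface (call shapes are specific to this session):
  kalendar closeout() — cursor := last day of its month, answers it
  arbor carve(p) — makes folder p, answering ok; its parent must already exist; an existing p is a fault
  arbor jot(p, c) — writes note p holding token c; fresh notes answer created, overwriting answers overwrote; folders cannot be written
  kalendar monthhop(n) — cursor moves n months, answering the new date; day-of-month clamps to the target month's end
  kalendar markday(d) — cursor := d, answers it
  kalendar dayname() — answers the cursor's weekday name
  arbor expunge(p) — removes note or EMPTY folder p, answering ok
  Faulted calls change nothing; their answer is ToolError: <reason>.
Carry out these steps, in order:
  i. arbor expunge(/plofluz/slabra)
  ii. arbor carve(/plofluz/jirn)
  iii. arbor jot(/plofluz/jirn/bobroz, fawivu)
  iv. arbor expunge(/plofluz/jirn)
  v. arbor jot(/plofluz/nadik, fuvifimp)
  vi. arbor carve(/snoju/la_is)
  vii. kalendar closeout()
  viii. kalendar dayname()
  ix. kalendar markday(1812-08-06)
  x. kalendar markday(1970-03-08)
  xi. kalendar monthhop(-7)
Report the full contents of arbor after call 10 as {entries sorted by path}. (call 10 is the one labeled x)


Answer: {plofluz/, plofluz/jirn/, plofluz/jirn/bobroz=fawivu, plofluz/nadik=fuvifimp, plofluz/nufla=senewop}

Derivation:
Invoking arbor expunge passing p=/plofluz/slabra: ok.
I try arbor carve passing p=/plofluz/jirn: ok.
Then arbor jot passing p=/plofluz/jirn/bobroz, c=fawivu, which returns created.
Now I run arbor expunge passing p=/plofluz/jirn, which returns ToolError: not empty.
Next I call arbor jot passing p=/plofluz/nadik, c=fuvifimp, and get created.
I try arbor carve passing p=/snoju/la_is, — result: ToolError: no parent.
I use kalendar closeout(), which returns 1856-11-30.
Now I run kalendar dayname(), → Sunday.
I call kalendar markday passing d=1812-08-06, which returns 1812-08-06.
Now I run kalendar markday passing d=1970-03-08: 1970-03-08.
Then kalendar monthhop passing n=-7, and see 1969-08-08.


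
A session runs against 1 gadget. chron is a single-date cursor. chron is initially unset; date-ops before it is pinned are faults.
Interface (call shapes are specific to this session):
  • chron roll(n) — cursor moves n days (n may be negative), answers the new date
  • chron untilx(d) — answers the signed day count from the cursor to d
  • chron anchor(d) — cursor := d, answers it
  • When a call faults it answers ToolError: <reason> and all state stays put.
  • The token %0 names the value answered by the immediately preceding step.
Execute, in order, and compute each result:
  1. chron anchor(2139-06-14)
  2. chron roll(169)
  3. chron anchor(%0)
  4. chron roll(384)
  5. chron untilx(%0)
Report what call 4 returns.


Answer: 2140-12-18

Derivation:
>>> chron anchor d→2139-06-14
= 2139-06-14
>>> chron roll n→169
= 2139-11-30
>>> chron anchor d→%0
= 2139-11-30
>>> chron roll n→384
= 2140-12-18
>>> chron untilx d→%0
= 0


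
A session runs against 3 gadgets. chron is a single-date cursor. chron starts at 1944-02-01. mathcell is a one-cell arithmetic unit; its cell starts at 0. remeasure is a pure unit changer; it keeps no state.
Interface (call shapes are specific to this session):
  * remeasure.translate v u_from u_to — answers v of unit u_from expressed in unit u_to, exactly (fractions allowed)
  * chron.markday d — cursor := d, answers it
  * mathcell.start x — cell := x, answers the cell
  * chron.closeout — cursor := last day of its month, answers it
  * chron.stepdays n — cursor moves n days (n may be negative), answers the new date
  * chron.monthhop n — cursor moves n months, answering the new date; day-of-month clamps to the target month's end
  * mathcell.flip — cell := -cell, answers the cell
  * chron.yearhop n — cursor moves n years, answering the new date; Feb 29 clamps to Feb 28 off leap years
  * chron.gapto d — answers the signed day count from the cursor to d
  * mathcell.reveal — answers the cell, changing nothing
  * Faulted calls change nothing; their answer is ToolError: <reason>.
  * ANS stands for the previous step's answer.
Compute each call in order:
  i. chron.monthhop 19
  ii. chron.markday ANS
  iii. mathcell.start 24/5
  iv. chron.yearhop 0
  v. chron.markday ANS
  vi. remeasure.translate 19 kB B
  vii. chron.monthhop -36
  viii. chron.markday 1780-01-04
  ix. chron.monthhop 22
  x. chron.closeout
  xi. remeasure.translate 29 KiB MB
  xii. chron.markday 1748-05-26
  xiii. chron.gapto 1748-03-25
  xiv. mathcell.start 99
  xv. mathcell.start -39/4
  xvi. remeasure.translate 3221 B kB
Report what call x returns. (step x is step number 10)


Step: chron.monthhop[n='19']
Result: 1945-09-01
Step: chron.markday[d='ANS']
Result: 1945-09-01
Step: mathcell.start[x='24/5']
Result: 24/5
Step: chron.yearhop[n='0']
Result: 1945-09-01
Step: chron.markday[d='ANS']
Result: 1945-09-01
Step: remeasure.translate[v='19'; u_from='kB'; u_to='B']
Result: 19000
Step: chron.monthhop[n='-36']
Result: 1942-09-01
Step: chron.markday[d='1780-01-04']
Result: 1780-01-04
Step: chron.monthhop[n='22']
Result: 1781-11-04
Step: chron.closeout[]
Result: 1781-11-30
Step: remeasure.translate[v='29'; u_from='KiB'; u_to='MB']
Result: 464/15625
Step: chron.markday[d='1748-05-26']
Result: 1748-05-26
Step: chron.gapto[d='1748-03-25']
Result: -62
Step: mathcell.start[x='99']
Result: 99
Step: mathcell.start[x='-39/4']
Result: -39/4
Step: remeasure.translate[v='3221'; u_from='B'; u_to='kB']
Result: 3221/1000

Answer: 1781-11-30


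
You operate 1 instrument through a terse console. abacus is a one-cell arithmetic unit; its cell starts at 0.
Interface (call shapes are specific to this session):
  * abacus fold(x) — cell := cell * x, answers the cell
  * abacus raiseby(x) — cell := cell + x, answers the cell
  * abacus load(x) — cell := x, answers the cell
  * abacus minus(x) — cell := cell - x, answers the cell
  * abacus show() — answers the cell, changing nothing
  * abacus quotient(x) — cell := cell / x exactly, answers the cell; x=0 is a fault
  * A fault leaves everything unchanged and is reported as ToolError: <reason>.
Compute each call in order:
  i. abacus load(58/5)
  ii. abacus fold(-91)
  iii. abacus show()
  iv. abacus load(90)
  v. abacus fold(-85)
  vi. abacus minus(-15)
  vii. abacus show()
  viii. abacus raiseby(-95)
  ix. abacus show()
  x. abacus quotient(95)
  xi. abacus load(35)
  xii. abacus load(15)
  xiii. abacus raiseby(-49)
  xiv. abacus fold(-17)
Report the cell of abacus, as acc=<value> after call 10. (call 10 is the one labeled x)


-- 1. abacus load(x: 58/5) ~> 58/5
-- 2. abacus fold(x: -91) ~> -5278/5
-- 3. abacus show() ~> -5278/5
-- 4. abacus load(x: 90) ~> 90
-- 5. abacus fold(x: -85) ~> -7650
-- 6. abacus minus(x: -15) ~> -7635
-- 7. abacus show() ~> -7635
-- 8. abacus raiseby(x: -95) ~> -7730
-- 9. abacus show() ~> -7730
-- 10. abacus quotient(x: 95) ~> -1546/19
-- 11. abacus load(x: 35) ~> 35
-- 12. abacus load(x: 15) ~> 15
-- 13. abacus raiseby(x: -49) ~> -34
-- 14. abacus fold(x: -17) ~> 578

Answer: acc=-1546/19


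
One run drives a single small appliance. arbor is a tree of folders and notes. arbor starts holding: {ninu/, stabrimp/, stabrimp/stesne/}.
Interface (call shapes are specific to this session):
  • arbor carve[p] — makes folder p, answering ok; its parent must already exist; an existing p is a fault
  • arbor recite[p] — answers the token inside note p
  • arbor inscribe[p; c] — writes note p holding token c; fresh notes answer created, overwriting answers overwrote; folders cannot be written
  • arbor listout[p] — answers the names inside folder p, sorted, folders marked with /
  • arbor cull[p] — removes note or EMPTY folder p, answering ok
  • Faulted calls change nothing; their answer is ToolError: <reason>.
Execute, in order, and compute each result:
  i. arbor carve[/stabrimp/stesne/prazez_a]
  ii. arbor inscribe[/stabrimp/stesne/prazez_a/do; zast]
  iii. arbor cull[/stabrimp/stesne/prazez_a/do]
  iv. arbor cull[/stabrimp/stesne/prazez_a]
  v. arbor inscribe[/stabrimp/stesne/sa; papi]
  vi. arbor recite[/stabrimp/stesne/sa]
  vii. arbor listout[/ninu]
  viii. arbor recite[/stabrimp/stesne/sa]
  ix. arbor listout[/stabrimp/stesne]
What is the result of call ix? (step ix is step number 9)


Answer: [sa]

Derivation:
Step: arbor carve[p: /stabrimp/stesne/prazez_a]
Result: ok
Step: arbor inscribe[p: /stabrimp/stesne/prazez_a/do; c: zast]
Result: created
Step: arbor cull[p: /stabrimp/stesne/prazez_a/do]
Result: ok
Step: arbor cull[p: /stabrimp/stesne/prazez_a]
Result: ok
Step: arbor inscribe[p: /stabrimp/stesne/sa; c: papi]
Result: created
Step: arbor recite[p: /stabrimp/stesne/sa]
Result: papi
Step: arbor listout[p: /ninu]
Result: []
Step: arbor recite[p: /stabrimp/stesne/sa]
Result: papi
Step: arbor listout[p: /stabrimp/stesne]
Result: [sa]


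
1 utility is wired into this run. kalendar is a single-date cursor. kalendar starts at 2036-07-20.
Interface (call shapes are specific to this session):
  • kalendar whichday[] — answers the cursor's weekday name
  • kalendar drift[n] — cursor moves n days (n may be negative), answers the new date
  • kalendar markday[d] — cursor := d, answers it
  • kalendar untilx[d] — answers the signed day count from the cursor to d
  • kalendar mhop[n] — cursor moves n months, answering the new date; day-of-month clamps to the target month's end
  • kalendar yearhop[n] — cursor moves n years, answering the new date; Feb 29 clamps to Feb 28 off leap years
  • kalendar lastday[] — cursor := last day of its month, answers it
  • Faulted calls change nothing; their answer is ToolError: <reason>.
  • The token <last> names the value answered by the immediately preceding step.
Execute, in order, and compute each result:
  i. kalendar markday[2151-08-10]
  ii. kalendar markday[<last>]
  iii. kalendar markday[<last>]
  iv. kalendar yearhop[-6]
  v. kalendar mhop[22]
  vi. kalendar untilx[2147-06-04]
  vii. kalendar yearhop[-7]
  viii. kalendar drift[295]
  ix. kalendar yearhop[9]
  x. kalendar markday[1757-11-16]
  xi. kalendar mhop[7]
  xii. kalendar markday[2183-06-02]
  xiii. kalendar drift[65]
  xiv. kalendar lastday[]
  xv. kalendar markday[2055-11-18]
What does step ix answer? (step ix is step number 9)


! 1. kalendar markday(d='2151-08-10') ~> 2151-08-10
! 2. kalendar markday(d='<last>') ~> 2151-08-10
! 3. kalendar markday(d='<last>') ~> 2151-08-10
! 4. kalendar yearhop(n='-6') ~> 2145-08-10
! 5. kalendar mhop(n='22') ~> 2147-06-10
! 6. kalendar untilx(d='2147-06-04') ~> -6
! 7. kalendar yearhop(n='-7') ~> 2140-06-10
! 8. kalendar drift(n='295') ~> 2141-04-01
! 9. kalendar yearhop(n='9') ~> 2150-04-01
! 10. kalendar markday(d='1757-11-16') ~> 1757-11-16
! 11. kalendar mhop(n='7') ~> 1758-06-16
! 12. kalendar markday(d='2183-06-02') ~> 2183-06-02
! 13. kalendar drift(n='65') ~> 2183-08-06
! 14. kalendar lastday() ~> 2183-08-31
! 15. kalendar markday(d='2055-11-18') ~> 2055-11-18

Answer: 2150-04-01


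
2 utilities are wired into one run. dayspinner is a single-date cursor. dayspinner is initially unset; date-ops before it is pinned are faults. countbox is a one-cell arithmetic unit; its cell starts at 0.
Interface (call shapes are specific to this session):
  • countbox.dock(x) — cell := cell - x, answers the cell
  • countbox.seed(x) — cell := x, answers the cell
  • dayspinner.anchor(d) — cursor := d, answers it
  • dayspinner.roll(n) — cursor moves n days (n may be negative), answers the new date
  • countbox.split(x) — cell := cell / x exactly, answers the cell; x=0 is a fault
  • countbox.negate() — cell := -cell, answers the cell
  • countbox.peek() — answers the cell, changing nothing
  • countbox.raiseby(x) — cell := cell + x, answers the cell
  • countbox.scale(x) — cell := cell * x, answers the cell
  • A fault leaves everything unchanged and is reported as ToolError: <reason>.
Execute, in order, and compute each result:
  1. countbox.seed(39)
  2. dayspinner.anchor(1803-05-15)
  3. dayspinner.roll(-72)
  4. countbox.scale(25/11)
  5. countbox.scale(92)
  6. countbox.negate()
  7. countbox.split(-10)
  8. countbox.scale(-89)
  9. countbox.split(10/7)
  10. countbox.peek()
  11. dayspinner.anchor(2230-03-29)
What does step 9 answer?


-- countbox.seed(x='39') : 39
-- dayspinner.anchor(d='1803-05-15') : 1803-05-15
-- dayspinner.roll(n='-72') : 1803-03-04
-- countbox.scale(x='25/11') : 975/11
-- countbox.scale(x='92') : 89700/11
-- countbox.negate() : -89700/11
-- countbox.split(x='-10') : 8970/11
-- countbox.scale(x='-89') : -798330/11
-- countbox.split(x='10/7') : -558831/11
-- countbox.peek() : -558831/11
-- dayspinner.anchor(d='2230-03-29') : 2230-03-29

Answer: -558831/11


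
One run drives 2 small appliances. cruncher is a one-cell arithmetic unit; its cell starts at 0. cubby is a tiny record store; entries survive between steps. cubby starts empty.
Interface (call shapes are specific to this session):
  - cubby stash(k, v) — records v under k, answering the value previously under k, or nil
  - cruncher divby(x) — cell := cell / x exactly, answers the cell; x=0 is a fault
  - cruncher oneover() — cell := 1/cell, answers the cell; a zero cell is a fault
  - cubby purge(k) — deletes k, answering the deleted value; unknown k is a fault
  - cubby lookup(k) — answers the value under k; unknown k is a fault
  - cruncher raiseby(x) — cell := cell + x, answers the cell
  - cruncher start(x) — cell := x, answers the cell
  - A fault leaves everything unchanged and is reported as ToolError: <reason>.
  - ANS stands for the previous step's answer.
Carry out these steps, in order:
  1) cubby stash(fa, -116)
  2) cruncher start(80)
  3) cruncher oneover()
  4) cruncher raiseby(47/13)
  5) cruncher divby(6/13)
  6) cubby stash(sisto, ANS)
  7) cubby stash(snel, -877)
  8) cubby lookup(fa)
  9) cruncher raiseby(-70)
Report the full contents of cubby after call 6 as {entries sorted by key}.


-> cubby stash(k='fa', v='-116')
<- nil
-> cruncher start(x='80')
<- 80
-> cruncher oneover()
<- 1/80
-> cruncher raiseby(x='47/13')
<- 3773/1040
-> cruncher divby(x='6/13')
<- 3773/480
-> cubby stash(k='sisto', v='ANS')
<- nil
-> cubby stash(k='snel', v='-877')
<- nil
-> cubby lookup(k='fa')
<- -116
-> cruncher raiseby(x='-70')
<- -29827/480

Answer: {fa=-116, sisto=3773/480}


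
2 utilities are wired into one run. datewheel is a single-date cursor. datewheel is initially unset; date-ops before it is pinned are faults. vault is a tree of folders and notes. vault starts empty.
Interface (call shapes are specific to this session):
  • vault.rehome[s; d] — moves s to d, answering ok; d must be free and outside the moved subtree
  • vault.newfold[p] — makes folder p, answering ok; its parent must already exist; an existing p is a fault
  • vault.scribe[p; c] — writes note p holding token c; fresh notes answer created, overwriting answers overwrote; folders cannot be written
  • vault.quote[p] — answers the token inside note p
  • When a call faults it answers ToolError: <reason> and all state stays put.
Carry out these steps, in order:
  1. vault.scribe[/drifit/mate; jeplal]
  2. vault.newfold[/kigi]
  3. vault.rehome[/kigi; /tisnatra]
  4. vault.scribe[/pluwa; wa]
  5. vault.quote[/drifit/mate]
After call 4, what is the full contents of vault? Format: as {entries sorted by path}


Answer: {pluwa=wa, tisnatra/}

Derivation:
·→ vault.scribe(p: /drifit/mate, c: jeplal)
·← ToolError: no parent
·→ vault.newfold(p: /kigi)
·← ok
·→ vault.rehome(s: /kigi, d: /tisnatra)
·← ok
·→ vault.scribe(p: /pluwa, c: wa)
·← created
·→ vault.quote(p: /drifit/mate)
·← ToolError: not found


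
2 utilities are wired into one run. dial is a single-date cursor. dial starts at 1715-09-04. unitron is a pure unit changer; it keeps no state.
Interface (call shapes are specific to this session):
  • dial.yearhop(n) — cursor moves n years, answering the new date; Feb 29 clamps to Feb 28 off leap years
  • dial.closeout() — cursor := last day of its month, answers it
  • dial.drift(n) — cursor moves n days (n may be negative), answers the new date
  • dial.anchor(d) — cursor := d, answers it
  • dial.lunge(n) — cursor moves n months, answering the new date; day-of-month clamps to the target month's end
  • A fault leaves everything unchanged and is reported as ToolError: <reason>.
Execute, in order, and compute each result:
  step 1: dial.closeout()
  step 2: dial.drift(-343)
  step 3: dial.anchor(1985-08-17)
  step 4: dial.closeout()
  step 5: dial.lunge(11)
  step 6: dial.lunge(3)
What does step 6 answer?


! 1. dial.closeout() ~> 1715-09-30
! 2. dial.drift(n: -343) ~> 1714-10-22
! 3. dial.anchor(d: 1985-08-17) ~> 1985-08-17
! 4. dial.closeout() ~> 1985-08-31
! 5. dial.lunge(n: 11) ~> 1986-07-31
! 6. dial.lunge(n: 3) ~> 1986-10-31

Answer: 1986-10-31


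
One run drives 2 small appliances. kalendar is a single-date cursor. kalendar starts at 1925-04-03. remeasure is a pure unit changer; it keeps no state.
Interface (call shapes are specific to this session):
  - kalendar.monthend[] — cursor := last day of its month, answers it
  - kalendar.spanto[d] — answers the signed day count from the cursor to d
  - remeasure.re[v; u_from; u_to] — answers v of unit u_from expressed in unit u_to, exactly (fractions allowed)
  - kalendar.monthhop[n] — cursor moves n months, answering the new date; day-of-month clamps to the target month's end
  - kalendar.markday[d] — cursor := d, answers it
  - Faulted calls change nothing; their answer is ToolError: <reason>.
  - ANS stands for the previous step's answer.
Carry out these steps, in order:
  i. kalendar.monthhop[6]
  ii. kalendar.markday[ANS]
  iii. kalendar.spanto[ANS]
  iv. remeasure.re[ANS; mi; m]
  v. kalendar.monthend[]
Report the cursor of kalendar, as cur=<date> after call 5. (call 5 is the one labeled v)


==> kalendar.monthhop(n='6')
<== 1925-10-03
==> kalendar.markday(d='ANS')
<== 1925-10-03
==> kalendar.spanto(d='ANS')
<== 0
==> remeasure.re(v='ANS', u_from='mi', u_to='m')
<== 0
==> kalendar.monthend()
<== 1925-10-31

Answer: cur=1925-10-31


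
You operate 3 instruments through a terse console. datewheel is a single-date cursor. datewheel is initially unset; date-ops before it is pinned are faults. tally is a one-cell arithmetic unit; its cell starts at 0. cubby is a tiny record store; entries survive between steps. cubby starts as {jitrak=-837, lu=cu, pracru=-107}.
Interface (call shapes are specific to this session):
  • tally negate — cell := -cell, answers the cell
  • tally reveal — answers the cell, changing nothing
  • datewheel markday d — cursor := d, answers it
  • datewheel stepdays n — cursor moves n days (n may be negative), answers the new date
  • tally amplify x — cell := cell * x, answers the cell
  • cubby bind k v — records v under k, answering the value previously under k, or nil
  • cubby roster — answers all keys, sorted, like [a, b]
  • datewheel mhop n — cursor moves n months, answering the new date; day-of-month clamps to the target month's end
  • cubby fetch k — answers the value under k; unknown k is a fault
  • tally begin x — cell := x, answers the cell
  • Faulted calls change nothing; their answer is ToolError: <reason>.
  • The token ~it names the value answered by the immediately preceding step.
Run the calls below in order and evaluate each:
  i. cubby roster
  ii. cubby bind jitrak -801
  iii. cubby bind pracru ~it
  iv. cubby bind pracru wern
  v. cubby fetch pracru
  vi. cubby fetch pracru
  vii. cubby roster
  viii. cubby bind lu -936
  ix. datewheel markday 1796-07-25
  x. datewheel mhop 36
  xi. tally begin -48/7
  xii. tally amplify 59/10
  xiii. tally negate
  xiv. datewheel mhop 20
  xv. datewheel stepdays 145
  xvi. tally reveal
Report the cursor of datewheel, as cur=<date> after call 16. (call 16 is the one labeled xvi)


Answer: cur=1801-08-17

Derivation:
→ cubby roster()
← [jitrak, lu, pracru]
→ cubby bind(k=jitrak, v=-801)
← -837
→ cubby bind(k=pracru, v=~it)
← -107
→ cubby bind(k=pracru, v=wern)
← -837
→ cubby fetch(k=pracru)
← wern
→ cubby fetch(k=pracru)
← wern
→ cubby roster()
← [jitrak, lu, pracru]
→ cubby bind(k=lu, v=-936)
← cu
→ datewheel markday(d=1796-07-25)
← 1796-07-25
→ datewheel mhop(n=36)
← 1799-07-25
→ tally begin(x=-48/7)
← -48/7
→ tally amplify(x=59/10)
← -1416/35
→ tally negate()
← 1416/35
→ datewheel mhop(n=20)
← 1801-03-25
→ datewheel stepdays(n=145)
← 1801-08-17
→ tally reveal()
← 1416/35


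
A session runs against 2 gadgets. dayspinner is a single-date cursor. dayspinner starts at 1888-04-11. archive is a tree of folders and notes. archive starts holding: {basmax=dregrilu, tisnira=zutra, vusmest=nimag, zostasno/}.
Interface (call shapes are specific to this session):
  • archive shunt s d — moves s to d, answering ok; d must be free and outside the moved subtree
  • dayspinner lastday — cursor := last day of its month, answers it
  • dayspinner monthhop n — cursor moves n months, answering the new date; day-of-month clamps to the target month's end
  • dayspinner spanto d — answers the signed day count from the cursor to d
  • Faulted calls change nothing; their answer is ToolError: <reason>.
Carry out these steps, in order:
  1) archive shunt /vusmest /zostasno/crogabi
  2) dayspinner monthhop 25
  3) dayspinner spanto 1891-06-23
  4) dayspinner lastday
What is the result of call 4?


I run archive shunt(/vusmest, /zostasno/crogabi), — result: ok.
I try dayspinner monthhop(25), and get 1890-05-11.
Using dayspinner spanto(1891-06-23), → 408.
I try dayspinner lastday(), and see 1890-05-31.

Answer: 1890-05-31


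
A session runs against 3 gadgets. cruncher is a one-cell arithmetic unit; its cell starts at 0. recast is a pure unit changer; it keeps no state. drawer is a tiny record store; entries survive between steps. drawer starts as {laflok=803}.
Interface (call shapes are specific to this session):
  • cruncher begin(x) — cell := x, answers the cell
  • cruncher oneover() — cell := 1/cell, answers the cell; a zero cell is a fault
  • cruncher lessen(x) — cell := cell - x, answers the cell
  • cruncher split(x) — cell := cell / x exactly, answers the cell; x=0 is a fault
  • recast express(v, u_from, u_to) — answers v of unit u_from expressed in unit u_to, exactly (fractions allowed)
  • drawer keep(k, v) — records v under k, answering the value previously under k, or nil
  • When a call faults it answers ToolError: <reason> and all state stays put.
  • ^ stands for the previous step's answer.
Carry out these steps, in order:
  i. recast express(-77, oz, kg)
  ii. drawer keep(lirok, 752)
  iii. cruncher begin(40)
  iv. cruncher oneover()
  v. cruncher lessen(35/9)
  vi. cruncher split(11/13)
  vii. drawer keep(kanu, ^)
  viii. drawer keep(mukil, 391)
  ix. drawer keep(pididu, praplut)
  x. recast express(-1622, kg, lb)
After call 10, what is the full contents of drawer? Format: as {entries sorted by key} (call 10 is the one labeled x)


;; recast express(v: -77, u_from: oz, u_to: kg) => -3492661249/1600000000
;; drawer keep(k: lirok, v: 752) => nil
;; cruncher begin(x: 40) => 40
;; cruncher oneover() => 1/40
;; cruncher lessen(x: 35/9) => -1391/360
;; cruncher split(x: 11/13) => -18083/3960
;; drawer keep(k: kanu, v: ^) => nil
;; drawer keep(k: mukil, v: 391) => nil
;; drawer keep(k: pididu, v: praplut) => nil
;; recast express(v: -1622, u_from: kg, u_to: lb) => -162200000000/45359237

Answer: {kanu=-18083/3960, laflok=803, lirok=752, mukil=391, pididu=praplut}


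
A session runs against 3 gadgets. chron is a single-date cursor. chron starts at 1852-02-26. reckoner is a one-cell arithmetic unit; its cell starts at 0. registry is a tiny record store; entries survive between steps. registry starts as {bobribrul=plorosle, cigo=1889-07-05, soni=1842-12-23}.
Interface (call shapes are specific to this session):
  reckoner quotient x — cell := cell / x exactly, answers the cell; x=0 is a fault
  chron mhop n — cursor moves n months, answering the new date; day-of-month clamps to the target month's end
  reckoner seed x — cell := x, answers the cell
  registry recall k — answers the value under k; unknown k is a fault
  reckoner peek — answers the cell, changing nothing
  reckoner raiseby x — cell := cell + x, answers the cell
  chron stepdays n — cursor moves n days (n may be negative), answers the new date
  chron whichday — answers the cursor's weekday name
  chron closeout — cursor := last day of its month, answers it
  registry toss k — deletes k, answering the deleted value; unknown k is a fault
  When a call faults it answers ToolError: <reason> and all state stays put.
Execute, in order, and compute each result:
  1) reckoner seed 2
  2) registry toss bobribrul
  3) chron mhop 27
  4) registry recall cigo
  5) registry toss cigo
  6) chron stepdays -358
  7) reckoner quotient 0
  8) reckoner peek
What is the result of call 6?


Answer: 1853-06-02

Derivation:
$ reckoner seed x→2
= 2
$ registry toss k→bobribrul
= plorosle
$ chron mhop n→27
= 1854-05-26
$ registry recall k→cigo
= 1889-07-05
$ registry toss k→cigo
= 1889-07-05
$ chron stepdays n→-358
= 1853-06-02
$ reckoner quotient x→0
= ToolError: division by zero
$ reckoner peek
= 2


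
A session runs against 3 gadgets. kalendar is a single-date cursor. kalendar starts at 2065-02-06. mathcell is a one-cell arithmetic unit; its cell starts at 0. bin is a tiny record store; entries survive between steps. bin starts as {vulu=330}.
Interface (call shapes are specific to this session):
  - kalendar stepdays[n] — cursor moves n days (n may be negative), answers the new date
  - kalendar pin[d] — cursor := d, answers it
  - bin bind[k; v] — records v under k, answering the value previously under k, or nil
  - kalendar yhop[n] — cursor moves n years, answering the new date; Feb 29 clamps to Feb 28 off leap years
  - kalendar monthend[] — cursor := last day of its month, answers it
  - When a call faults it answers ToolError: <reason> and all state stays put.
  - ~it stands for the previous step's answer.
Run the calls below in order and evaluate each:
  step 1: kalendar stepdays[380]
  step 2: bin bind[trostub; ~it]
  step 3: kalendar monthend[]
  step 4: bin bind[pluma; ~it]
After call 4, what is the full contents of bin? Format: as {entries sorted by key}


Answer: {pluma=2066-02-28, trostub=2066-02-21, vulu=330}

Derivation:
Now I run kalendar stepdays using n=380, → 2066-02-21.
Calling bin bind using k=trostub, v=~it, giving nil.
Using kalendar monthend(): 2066-02-28.
Calling bin bind using k=pluma, v=~it, yielding nil.


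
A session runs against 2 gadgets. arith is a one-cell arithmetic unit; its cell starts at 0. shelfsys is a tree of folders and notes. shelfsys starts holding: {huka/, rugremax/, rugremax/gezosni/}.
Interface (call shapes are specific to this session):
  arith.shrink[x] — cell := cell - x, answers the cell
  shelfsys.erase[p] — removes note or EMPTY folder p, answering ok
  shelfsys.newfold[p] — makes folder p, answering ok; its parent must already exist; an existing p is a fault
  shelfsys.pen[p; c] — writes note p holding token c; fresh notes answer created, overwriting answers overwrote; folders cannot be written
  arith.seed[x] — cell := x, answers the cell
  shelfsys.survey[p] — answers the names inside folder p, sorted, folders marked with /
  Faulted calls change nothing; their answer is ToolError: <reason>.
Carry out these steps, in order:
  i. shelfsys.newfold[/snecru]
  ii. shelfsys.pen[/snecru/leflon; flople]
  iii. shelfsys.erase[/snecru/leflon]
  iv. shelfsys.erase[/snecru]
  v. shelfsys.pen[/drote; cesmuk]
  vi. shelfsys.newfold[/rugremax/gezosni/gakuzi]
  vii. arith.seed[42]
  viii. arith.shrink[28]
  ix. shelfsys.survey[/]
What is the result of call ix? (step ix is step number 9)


CALL shelfsys.newfold[p: /snecru]
RET  ok
CALL shelfsys.pen[p: /snecru/leflon; c: flople]
RET  created
CALL shelfsys.erase[p: /snecru/leflon]
RET  ok
CALL shelfsys.erase[p: /snecru]
RET  ok
CALL shelfsys.pen[p: /drote; c: cesmuk]
RET  created
CALL shelfsys.newfold[p: /rugremax/gezosni/gakuzi]
RET  ok
CALL arith.seed[x: 42]
RET  42
CALL arith.shrink[x: 28]
RET  14
CALL shelfsys.survey[p: /]
RET  [drote, huka/, rugremax/]

Answer: [drote, huka/, rugremax/]


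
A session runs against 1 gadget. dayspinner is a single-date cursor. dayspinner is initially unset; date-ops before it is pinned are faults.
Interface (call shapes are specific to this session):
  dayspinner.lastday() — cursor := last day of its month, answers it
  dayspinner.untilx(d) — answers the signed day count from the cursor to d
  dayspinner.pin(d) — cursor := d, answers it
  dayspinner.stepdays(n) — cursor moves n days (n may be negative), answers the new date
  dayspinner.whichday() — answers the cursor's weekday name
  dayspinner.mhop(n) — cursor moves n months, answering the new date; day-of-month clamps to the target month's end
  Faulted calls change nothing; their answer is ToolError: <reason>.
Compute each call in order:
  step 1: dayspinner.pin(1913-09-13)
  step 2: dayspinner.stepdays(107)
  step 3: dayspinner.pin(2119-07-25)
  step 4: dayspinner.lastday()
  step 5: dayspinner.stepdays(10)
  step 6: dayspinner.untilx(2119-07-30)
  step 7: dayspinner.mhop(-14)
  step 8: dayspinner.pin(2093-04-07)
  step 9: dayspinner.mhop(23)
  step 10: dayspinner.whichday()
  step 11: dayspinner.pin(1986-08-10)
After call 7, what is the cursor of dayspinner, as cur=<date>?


Step: dayspinner.pin[d→1913-09-13]
Result: 1913-09-13
Step: dayspinner.stepdays[n→107]
Result: 1913-12-29
Step: dayspinner.pin[d→2119-07-25]
Result: 2119-07-25
Step: dayspinner.lastday[]
Result: 2119-07-31
Step: dayspinner.stepdays[n→10]
Result: 2119-08-10
Step: dayspinner.untilx[d→2119-07-30]
Result: -11
Step: dayspinner.mhop[n→-14]
Result: 2118-06-10
Step: dayspinner.pin[d→2093-04-07]
Result: 2093-04-07
Step: dayspinner.mhop[n→23]
Result: 2095-03-07
Step: dayspinner.whichday[]
Result: Monday
Step: dayspinner.pin[d→1986-08-10]
Result: 1986-08-10

Answer: cur=2118-06-10
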